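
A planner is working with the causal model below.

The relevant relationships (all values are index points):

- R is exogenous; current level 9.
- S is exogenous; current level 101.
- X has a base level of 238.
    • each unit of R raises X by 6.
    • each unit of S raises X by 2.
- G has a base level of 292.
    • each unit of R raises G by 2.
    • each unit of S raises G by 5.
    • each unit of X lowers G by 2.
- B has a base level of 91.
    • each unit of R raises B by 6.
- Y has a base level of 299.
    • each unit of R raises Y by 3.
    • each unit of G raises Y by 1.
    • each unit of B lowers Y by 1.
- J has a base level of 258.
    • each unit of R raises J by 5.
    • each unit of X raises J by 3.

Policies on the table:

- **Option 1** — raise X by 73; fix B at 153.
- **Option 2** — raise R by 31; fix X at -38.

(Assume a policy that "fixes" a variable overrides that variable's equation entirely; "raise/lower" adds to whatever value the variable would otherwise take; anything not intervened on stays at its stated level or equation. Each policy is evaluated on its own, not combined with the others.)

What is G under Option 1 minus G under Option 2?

-1272

Option 1 (X + 73, B := 153):
  R = 9
  S = 101
  X = 238 + 6·9 + 2·101 (+73 from intervention) = 567
  G = 292 + 2·9 + 5·101 − 2·567 = -319
Option 2 (R + 31, X := -38):
  R = 9 + 31 = 40
  S = 101
  X = -38
  G = 292 + 2·40 + 5·101 − 2·(-38) = 953
G: -319 − 953 = -1272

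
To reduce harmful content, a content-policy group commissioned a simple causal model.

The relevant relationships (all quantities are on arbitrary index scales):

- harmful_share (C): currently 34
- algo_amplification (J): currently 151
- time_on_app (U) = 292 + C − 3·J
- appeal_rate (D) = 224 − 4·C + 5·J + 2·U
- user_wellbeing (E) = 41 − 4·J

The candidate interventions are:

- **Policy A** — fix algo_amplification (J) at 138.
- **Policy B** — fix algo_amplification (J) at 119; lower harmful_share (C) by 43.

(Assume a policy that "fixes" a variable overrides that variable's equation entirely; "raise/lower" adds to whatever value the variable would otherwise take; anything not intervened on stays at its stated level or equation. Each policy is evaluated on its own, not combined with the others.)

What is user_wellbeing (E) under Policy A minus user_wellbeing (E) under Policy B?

-76

Policy A (J := 138):
  J = 138
  E = 41 − 4·138 = -511
Policy B (J := 119, C − 43):
  J = 119
  E = 41 − 4·119 = -435
E: -511 − (-435) = -76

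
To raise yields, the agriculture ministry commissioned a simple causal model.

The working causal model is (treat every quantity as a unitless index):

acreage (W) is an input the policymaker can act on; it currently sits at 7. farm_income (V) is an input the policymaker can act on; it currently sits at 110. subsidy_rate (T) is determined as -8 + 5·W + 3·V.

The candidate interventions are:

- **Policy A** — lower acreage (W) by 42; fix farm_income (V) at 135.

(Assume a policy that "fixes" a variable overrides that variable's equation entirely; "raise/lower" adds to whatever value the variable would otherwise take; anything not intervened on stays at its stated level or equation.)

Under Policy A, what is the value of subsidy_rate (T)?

Policy A (W − 42, V := 135):
  W = 7 − 42 = -35
  V = 135
  T = -8 + 5·(-35) + 3·135 = 222

222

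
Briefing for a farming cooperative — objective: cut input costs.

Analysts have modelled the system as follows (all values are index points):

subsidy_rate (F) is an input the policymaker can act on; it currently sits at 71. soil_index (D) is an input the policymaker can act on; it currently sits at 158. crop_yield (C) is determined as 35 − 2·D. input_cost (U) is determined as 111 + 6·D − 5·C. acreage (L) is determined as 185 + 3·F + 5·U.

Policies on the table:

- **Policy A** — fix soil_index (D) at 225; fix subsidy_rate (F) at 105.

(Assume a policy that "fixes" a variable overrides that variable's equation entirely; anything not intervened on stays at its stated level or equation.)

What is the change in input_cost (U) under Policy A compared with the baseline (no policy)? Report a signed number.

1072

Baseline:
  D = 158
  C = 35 − 2·158 = -281
  U = 111 + 6·158 − 5·(-281) = 2464
Policy A (D := 225, F := 105):
  D = 225
  C = 35 − 2·225 = -415
  U = 111 + 6·225 − 5·(-415) = 3536
Change in U: 3536 − 2464 = 1072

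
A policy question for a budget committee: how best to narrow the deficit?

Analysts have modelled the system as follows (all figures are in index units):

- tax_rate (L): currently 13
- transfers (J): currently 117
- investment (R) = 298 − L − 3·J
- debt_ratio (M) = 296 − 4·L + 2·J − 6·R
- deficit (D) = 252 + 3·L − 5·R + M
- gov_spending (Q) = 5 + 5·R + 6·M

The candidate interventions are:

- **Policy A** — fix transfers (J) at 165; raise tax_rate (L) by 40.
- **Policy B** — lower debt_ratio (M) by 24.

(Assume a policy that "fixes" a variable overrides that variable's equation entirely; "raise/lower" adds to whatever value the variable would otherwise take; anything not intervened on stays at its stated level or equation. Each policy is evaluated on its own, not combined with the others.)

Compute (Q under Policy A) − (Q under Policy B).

5464

Policy A (J := 165, L + 40):
  L = 13 + 40 = 53
  J = 165
  R = 298 − 53 − 3·165 = -250
  M = 296 − 4·53 + 2·165 − 6·(-250) = 1914
  Q = 5 + 5·(-250) + 6·1914 = 10239
Policy B (M − 24):
  L = 13
  J = 117
  R = 298 − 13 − 3·117 = -66
  M = 296 − 4·13 + 2·117 − 6·(-66) (−24 from intervention) = 850
  Q = 5 + 5·(-66) + 6·850 = 4775
Q: 10239 − 4775 = 5464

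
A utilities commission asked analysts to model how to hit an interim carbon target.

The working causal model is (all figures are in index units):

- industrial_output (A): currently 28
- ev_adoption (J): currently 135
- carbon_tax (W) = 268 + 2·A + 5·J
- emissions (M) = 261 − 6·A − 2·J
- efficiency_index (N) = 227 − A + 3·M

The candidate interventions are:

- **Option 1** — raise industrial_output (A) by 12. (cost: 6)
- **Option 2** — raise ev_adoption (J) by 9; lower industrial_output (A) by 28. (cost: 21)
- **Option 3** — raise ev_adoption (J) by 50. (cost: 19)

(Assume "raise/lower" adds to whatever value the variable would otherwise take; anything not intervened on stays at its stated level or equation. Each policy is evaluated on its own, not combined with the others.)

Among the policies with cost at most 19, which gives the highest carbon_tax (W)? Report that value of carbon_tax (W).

1249

Option 1 (A + 12):
  A = 28 + 12 = 40
  J = 135
  W = 268 + 2·40 + 5·135 = 1023
Option 3 (J + 50):
  A = 28
  J = 135 + 50 = 185
  W = 268 + 2·28 + 5·185 = 1249
Comparing — Option 1: W=1023, Option 3: W=1249. Highest is 1249 (Option 3).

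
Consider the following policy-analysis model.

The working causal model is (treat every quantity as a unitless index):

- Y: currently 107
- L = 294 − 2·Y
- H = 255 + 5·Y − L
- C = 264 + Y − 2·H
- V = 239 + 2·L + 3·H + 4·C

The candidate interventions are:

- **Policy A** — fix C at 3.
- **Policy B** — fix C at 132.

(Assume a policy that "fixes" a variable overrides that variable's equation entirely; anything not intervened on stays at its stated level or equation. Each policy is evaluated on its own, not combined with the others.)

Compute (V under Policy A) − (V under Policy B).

Policy A (C := 3):
  Y = 107
  L = 294 − 2·107 = 80
  H = 255 + 5·107 − 80 = 710
  C = 3
  V = 239 + 2·80 + 3·710 + 4·3 = 2541
Policy B (C := 132):
  Y = 107
  L = 294 − 2·107 = 80
  H = 255 + 5·107 − 80 = 710
  C = 132
  V = 239 + 2·80 + 3·710 + 4·132 = 3057
V: 2541 − 3057 = -516

-516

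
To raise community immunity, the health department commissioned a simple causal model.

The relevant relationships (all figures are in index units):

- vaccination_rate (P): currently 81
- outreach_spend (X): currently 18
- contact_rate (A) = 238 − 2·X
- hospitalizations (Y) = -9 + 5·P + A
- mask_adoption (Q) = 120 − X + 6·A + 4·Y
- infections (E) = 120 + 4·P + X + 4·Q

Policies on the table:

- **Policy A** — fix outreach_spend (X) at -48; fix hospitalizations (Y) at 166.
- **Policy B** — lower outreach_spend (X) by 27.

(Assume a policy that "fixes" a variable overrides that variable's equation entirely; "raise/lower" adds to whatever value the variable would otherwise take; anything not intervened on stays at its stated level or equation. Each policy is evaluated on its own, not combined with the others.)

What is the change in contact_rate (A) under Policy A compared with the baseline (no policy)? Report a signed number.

Baseline:
  X = 18
  A = 238 − 2·18 = 202
Policy A (X := -48, Y := 166):
  X = -48
  A = 238 − 2·(-48) = 334
Change in A: 334 − 202 = 132

132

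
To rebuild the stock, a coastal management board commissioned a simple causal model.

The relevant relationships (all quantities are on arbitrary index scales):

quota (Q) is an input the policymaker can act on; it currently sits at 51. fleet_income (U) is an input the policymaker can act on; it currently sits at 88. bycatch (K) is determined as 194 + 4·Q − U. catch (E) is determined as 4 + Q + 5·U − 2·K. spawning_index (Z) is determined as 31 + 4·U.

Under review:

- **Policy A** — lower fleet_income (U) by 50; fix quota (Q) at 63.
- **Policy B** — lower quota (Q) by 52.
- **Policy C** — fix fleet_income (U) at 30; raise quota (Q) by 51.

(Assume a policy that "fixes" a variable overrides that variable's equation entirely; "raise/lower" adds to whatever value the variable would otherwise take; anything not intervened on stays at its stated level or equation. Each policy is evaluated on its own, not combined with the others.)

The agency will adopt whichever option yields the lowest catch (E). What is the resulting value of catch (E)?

Policy A (U − 50, Q := 63):
  Q = 63
  U = 88 − 50 = 38
  K = 194 + 4·63 − 38 = 408
  E = 4 + 63 + 5·38 − 2·408 = -559
Policy B (Q − 52):
  Q = 51 − 52 = -1
  U = 88
  K = 194 + 4·(-1) − 88 = 102
  E = 4 + (-1) + 5·88 − 2·102 = 239
Policy C (U := 30, Q + 51):
  Q = 51 + 51 = 102
  U = 30
  K = 194 + 4·102 − 30 = 572
  E = 4 + 102 + 5·30 − 2·572 = -888
Comparing — Policy A: E=-559, Policy B: E=239, Policy C: E=-888. Lowest is -888 (Policy C).

-888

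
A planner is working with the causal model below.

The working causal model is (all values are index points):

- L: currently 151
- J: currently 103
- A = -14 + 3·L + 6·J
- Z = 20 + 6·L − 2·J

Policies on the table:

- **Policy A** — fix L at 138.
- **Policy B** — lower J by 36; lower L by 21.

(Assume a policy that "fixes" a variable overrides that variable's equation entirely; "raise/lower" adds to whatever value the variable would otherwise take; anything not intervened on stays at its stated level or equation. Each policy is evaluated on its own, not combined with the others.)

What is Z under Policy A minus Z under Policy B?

-24

Policy A (L := 138):
  L = 138
  J = 103
  Z = 20 + 6·138 − 2·103 = 642
Policy B (J − 36, L − 21):
  L = 151 − 21 = 130
  J = 103 − 36 = 67
  Z = 20 + 6·130 − 2·67 = 666
Z: 642 − 666 = -24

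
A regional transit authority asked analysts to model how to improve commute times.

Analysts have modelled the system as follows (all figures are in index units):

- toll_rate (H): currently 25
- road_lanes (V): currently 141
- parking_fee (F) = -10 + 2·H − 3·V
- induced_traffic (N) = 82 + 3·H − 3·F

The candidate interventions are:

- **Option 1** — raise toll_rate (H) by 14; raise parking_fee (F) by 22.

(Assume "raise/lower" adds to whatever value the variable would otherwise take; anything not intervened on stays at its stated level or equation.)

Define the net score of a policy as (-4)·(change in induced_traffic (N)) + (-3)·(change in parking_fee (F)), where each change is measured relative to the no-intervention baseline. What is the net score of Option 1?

Baseline:
  H = 25
  V = 141
  F = -10 + 2·25 − 3·141 = -383
  N = 82 + 3·25 − 3·(-383) = 1306
Option 1 (H + 14, F + 22):
  H = 25 + 14 = 39
  V = 141
  F = -10 + 2·39 − 3·141 (+22 from intervention) = -333
  N = 82 + 3·39 − 3·(-333) = 1198
ΔN = 1198 − 1306 = -108; ΔF = -333 − (-383) = 50
Score = (-4)·(-108) + (-3)·50 = 282

282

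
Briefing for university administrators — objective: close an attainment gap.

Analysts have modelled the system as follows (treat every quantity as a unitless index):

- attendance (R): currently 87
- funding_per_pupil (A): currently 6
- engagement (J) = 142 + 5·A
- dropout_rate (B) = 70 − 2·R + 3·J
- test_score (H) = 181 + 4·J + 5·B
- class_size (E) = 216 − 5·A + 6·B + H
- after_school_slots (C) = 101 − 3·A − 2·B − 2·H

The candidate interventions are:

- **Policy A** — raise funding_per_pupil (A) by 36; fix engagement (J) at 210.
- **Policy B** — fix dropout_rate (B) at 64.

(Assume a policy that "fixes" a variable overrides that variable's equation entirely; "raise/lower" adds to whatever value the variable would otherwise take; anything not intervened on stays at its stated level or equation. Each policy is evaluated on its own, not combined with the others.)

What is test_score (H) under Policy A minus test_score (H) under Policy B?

2462

Policy A (A + 36, J := 210):
  R = 87
  A = 6 + 36 = 42
  J = 210
  B = 70 − 2·87 + 3·210 = 526
  H = 181 + 4·210 + 5·526 = 3651
Policy B (B := 64):
  R = 87
  A = 6
  J = 142 + 5·6 = 172
  B = 64
  H = 181 + 4·172 + 5·64 = 1189
H: 3651 − 1189 = 2462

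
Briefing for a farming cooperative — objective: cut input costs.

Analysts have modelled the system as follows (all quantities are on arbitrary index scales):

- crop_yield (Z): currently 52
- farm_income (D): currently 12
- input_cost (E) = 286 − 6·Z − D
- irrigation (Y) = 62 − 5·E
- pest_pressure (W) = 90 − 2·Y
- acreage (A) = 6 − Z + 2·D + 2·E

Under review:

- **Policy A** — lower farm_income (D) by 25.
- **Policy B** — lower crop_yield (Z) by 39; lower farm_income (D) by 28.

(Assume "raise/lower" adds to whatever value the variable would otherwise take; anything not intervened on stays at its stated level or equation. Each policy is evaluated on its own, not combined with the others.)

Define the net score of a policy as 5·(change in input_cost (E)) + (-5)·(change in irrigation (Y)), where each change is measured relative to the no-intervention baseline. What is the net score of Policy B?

7860

Baseline:
  Z = 52
  D = 12
  E = 286 − 6·52 − 12 = -38
  Y = 62 − 5·(-38) = 252
Policy B (Z − 39, D − 28):
  Z = 52 − 39 = 13
  D = 12 − 28 = -16
  E = 286 − 6·13 − (-16) = 224
  Y = 62 − 5·224 = -1058
ΔE = 224 − (-38) = 262; ΔY = -1058 − 252 = -1310
Score = 5·262 + (-5)·(-1310) = 7860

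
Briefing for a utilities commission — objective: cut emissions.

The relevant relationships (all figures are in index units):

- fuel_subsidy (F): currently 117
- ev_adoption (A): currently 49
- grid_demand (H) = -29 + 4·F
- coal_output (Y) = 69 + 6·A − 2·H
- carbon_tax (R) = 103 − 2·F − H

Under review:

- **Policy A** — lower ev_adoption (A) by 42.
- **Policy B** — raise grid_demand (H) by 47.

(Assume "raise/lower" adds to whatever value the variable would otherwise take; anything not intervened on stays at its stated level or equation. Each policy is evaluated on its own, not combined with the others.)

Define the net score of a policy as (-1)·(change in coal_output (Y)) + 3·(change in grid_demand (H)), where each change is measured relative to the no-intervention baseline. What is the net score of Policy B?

235

Baseline:
  F = 117
  A = 49
  H = -29 + 4·117 = 439
  Y = 69 + 6·49 − 2·439 = -515
Policy B (H + 47):
  F = 117
  A = 49
  H = -29 + 4·117 (+47 from intervention) = 486
  Y = 69 + 6·49 − 2·486 = -609
ΔY = -609 − (-515) = -94; ΔH = 486 − 439 = 47
Score = (-1)·(-94) + 3·47 = 235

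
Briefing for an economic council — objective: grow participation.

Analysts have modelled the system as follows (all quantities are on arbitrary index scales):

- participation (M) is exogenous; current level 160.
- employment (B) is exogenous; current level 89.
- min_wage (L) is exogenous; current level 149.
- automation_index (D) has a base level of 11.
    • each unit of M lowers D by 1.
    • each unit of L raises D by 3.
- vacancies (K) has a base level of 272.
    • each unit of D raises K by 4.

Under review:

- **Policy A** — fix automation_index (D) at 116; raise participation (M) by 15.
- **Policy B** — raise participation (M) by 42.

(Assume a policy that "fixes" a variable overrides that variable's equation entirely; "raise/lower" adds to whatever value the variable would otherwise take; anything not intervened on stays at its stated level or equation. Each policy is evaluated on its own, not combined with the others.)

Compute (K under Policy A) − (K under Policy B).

-560

Policy A (D := 116, M + 15):
  M = 160 + 15 = 175
  L = 149
  D = 116
  K = 272 + 4·116 = 736
Policy B (M + 42):
  M = 160 + 42 = 202
  L = 149
  D = 11 − 202 + 3·149 = 256
  K = 272 + 4·256 = 1296
K: 736 − 1296 = -560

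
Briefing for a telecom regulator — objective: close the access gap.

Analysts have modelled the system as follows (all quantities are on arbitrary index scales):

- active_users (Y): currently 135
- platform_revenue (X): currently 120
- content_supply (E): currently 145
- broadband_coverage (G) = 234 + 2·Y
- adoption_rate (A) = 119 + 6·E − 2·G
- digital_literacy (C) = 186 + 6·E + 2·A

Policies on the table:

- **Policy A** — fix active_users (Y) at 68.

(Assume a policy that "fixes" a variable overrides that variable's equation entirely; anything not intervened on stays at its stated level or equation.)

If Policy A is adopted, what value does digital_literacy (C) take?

Policy A (Y := 68):
  Y = 68
  E = 145
  G = 234 + 2·68 = 370
  A = 119 + 6·145 − 2·370 = 249
  C = 186 + 6·145 + 2·249 = 1554

1554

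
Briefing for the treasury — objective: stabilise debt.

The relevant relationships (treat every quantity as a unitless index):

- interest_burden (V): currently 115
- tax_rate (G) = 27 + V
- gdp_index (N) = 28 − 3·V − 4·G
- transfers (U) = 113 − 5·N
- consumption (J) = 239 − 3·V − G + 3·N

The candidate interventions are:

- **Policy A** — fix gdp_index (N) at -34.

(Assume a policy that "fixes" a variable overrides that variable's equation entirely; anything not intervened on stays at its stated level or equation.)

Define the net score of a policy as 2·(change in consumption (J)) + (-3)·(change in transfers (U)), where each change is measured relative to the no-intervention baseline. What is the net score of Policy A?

Baseline:
  V = 115
  G = 27 + 115 = 142
  N = 28 − 3·115 − 4·142 = -885
  U = 113 − 5·(-885) = 4538
  J = 239 − 3·115 − 142 + 3·(-885) = -2903
Policy A (N := -34):
  V = 115
  G = 27 + 115 = 142
  N = -34
  U = 113 − 5·(-34) = 283
  J = 239 − 3·115 − 142 + 3·(-34) = -350
ΔJ = -350 − (-2903) = 2553; ΔU = 283 − 4538 = -4255
Score = 2·2553 + (-3)·(-4255) = 17871

17871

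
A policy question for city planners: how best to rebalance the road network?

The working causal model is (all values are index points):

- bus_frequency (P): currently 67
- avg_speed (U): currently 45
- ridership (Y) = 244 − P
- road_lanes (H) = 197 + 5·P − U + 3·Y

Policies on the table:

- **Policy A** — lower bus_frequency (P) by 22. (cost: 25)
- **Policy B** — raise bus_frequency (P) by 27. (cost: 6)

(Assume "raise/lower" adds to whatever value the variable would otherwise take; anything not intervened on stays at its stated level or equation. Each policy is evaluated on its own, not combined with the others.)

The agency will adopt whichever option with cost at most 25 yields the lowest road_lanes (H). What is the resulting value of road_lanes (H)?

974

Policy A (P − 22):
  P = 67 − 22 = 45
  U = 45
  Y = 244 − 45 = 199
  H = 197 + 5·45 − 45 + 3·199 = 974
Policy B (P + 27):
  P = 67 + 27 = 94
  U = 45
  Y = 244 − 94 = 150
  H = 197 + 5·94 − 45 + 3·150 = 1072
Comparing — Policy A: H=974, Policy B: H=1072. Lowest is 974 (Policy A).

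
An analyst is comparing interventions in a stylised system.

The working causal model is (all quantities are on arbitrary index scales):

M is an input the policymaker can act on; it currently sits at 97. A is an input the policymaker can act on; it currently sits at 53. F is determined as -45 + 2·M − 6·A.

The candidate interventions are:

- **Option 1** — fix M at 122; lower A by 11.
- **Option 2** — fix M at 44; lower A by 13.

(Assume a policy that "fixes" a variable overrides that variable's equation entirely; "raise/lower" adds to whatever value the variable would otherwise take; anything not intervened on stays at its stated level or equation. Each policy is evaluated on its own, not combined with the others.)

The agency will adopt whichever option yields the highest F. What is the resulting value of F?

Option 1 (M := 122, A − 11):
  M = 122
  A = 53 − 11 = 42
  F = -45 + 2·122 − 6·42 = -53
Option 2 (M := 44, A − 13):
  M = 44
  A = 53 − 13 = 40
  F = -45 + 2·44 − 6·40 = -197
Comparing — Option 1: F=-53, Option 2: F=-197. Highest is -53 (Option 1).

-53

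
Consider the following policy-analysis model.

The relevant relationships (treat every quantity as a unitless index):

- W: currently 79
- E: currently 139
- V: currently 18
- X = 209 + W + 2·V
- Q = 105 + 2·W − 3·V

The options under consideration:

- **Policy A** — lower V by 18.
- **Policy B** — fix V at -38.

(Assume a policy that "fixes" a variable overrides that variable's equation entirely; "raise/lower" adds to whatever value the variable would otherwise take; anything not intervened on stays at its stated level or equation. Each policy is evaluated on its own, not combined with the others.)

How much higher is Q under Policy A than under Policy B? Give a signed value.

Policy A (V − 18):
  W = 79
  V = 18 − 18 = 0
  Q = 105 + 2·79 − 3·0 = 263
Policy B (V := -38):
  W = 79
  V = -38
  Q = 105 + 2·79 − 3·(-38) = 377
Q: 263 − 377 = -114

-114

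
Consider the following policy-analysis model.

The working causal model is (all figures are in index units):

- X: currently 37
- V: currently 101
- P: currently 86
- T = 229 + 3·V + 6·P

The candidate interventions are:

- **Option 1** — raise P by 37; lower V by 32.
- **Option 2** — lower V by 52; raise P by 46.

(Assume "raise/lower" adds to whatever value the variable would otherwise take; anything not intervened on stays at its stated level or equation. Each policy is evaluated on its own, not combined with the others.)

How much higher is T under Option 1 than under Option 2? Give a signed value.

6

Option 1 (P + 37, V − 32):
  V = 101 − 32 = 69
  P = 86 + 37 = 123
  T = 229 + 3·69 + 6·123 = 1174
Option 2 (V − 52, P + 46):
  V = 101 − 52 = 49
  P = 86 + 46 = 132
  T = 229 + 3·49 + 6·132 = 1168
T: 1174 − 1168 = 6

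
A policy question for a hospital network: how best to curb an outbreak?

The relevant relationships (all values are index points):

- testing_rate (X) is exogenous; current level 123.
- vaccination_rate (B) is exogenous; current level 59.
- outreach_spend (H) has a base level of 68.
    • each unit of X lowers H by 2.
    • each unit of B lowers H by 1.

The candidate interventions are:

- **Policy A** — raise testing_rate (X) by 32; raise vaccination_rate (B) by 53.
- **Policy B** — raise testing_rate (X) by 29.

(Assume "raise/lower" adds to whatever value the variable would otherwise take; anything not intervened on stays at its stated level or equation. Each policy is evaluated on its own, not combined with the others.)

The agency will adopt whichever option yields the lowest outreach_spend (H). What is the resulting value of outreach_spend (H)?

Policy A (X + 32, B + 53):
  X = 123 + 32 = 155
  B = 59 + 53 = 112
  H = 68 − 2·155 − 112 = -354
Policy B (X + 29):
  X = 123 + 29 = 152
  B = 59
  H = 68 − 2·152 − 59 = -295
Comparing — Policy A: H=-354, Policy B: H=-295. Lowest is -354 (Policy A).

-354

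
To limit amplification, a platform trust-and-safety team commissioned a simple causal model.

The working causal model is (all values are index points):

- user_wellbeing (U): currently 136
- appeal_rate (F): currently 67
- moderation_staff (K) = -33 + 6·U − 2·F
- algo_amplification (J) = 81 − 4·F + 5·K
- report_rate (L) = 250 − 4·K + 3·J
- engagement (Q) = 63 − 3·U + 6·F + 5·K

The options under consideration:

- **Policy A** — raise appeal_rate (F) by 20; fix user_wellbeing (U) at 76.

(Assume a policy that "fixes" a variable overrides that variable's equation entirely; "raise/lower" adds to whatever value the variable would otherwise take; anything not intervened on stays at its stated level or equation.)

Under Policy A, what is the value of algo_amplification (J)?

Policy A (F + 20, U := 76):
  U = 76
  F = 67 + 20 = 87
  K = -33 + 6·76 − 2·87 = 249
  J = 81 − 4·87 + 5·249 = 978

978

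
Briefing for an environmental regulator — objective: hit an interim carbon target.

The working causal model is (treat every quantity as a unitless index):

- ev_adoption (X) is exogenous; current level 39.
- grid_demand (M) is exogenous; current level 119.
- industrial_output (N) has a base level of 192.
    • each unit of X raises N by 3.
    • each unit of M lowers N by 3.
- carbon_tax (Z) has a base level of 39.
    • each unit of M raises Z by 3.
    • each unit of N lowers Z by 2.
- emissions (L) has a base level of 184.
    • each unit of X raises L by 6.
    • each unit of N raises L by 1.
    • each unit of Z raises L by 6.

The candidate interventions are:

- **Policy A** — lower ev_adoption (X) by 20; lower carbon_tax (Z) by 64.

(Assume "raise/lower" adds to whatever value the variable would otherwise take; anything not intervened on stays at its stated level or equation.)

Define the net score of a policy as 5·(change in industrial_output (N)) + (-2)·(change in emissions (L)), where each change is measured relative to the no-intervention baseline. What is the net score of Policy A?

-612

Baseline:
  X = 39
  M = 119
  N = 192 + 3·39 − 3·119 = -48
  Z = 39 + 3·119 − 2·(-48) = 492
  L = 184 + 6·39 + (-48) + 6·492 = 3322
Policy A (X − 20, Z − 64):
  X = 39 − 20 = 19
  M = 119
  N = 192 + 3·19 − 3·119 = -108
  Z = 39 + 3·119 − 2·(-108) (−64 from intervention) = 548
  L = 184 + 6·19 + (-108) + 6·548 = 3478
ΔN = -108 − (-48) = -60; ΔL = 3478 − 3322 = 156
Score = 5·(-60) + (-2)·156 = -612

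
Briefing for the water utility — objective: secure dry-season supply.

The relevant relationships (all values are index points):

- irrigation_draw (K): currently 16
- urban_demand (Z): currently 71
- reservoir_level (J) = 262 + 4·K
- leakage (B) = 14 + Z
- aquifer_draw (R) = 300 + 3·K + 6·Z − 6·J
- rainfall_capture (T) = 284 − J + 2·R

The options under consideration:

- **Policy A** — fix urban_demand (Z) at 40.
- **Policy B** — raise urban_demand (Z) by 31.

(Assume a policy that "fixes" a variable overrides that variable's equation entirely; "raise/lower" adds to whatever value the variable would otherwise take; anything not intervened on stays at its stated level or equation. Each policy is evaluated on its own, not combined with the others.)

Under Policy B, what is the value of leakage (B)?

Policy B (Z + 31):
  Z = 71 + 31 = 102
  B = 14 + 102 = 116

116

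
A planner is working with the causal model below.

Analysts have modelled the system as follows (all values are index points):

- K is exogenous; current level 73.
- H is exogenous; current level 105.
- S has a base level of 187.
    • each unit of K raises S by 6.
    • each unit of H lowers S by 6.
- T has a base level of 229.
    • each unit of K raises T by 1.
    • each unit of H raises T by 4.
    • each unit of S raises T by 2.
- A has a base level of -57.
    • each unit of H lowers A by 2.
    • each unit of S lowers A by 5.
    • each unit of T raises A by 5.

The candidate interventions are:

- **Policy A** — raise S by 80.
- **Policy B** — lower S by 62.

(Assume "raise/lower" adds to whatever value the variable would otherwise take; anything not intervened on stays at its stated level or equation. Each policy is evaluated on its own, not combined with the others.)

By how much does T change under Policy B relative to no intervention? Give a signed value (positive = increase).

-124

Baseline:
  K = 73
  H = 105
  S = 187 + 6·73 − 6·105 = -5
  T = 229 + 73 + 4·105 + 2·(-5) = 712
Policy B (S − 62):
  K = 73
  H = 105
  S = 187 + 6·73 − 6·105 (−62 from intervention) = -67
  T = 229 + 73 + 4·105 + 2·(-67) = 588
Change in T: 588 − 712 = -124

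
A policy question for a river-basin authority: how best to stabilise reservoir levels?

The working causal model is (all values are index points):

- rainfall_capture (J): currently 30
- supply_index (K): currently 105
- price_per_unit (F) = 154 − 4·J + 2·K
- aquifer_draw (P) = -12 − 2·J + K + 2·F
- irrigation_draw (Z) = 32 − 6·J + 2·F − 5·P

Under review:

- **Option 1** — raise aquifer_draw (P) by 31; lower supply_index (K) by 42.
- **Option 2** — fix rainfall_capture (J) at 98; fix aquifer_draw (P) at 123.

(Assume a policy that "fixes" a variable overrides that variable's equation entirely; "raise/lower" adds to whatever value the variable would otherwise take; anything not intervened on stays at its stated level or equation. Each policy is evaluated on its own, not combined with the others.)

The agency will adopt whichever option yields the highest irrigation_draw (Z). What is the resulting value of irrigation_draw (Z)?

-1227

Option 1 (P + 31, K − 42):
  J = 30
  K = 105 − 42 = 63
  F = 154 − 4·30 + 2·63 = 160
  P = -12 − 2·30 + 63 + 2·160 (+31 from intervention) = 342
  Z = 32 − 6·30 + 2·160 − 5·342 = -1538
Option 2 (J := 98, P := 123):
  J = 98
  K = 105
  F = 154 − 4·98 + 2·105 = -28
  P = 123
  Z = 32 − 6·98 + 2·(-28) − 5·123 = -1227
Comparing — Option 1: Z=-1538, Option 2: Z=-1227. Highest is -1227 (Option 2).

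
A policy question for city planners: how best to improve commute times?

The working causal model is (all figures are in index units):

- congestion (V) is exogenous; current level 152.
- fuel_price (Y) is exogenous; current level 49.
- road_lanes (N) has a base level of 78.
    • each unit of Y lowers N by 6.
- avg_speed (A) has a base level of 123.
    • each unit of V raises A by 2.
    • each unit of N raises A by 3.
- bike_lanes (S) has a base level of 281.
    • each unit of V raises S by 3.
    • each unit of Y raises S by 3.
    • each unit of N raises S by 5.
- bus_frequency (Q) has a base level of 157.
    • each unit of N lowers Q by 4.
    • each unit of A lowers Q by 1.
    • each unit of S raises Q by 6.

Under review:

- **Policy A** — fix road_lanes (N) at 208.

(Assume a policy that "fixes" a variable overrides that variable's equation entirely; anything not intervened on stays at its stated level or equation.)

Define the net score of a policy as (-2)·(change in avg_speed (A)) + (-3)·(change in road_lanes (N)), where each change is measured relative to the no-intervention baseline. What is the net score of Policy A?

Baseline:
  V = 152
  Y = 49
  N = 78 − 6·49 = -216
  A = 123 + 2·152 + 3·(-216) = -221
Policy A (N := 208):
  V = 152
  Y = 49
  N = 208
  A = 123 + 2·152 + 3·208 = 1051
ΔA = 1051 − (-221) = 1272; ΔN = 208 − (-216) = 424
Score = (-2)·1272 + (-3)·424 = -3816

-3816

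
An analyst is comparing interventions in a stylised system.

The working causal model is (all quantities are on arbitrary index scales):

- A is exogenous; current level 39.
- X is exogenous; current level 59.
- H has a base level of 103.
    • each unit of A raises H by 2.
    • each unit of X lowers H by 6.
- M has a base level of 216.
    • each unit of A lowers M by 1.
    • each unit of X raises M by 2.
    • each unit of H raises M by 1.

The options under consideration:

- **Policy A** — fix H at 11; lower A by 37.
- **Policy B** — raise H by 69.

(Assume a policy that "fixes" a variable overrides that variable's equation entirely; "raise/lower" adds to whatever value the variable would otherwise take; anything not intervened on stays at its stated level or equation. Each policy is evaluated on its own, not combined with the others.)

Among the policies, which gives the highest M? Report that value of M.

Policy A (H := 11, A − 37):
  A = 39 − 37 = 2
  X = 59
  H = 11
  M = 216 − 2 + 2·59 + 11 = 343
Policy B (H + 69):
  A = 39
  X = 59
  H = 103 + 2·39 − 6·59 (+69 from intervention) = -104
  M = 216 − 39 + 2·59 + (-104) = 191
Comparing — Policy A: M=343, Policy B: M=191. Highest is 343 (Policy A).

343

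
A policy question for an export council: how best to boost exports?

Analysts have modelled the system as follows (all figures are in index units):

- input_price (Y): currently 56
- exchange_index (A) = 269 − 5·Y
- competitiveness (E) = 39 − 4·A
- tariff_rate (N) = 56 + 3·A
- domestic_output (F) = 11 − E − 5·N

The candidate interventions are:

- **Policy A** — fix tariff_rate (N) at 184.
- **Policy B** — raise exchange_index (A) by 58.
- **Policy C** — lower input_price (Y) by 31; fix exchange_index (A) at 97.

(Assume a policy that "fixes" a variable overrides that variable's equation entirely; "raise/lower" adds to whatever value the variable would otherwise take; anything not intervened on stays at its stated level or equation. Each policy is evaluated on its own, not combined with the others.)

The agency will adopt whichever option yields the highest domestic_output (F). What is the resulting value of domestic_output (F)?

-825

Policy A (N := 184):
  Y = 56
  A = 269 − 5·56 = -11
  E = 39 − 4·(-11) = 83
  N = 184
  F = 11 − 83 − 5·184 = -992
Policy B (A + 58):
  Y = 56
  A = 269 − 5·56 (+58 from intervention) = 47
  E = 39 − 4·47 = -149
  N = 56 + 3·47 = 197
  F = 11 − (-149) − 5·197 = -825
Policy C (Y − 31, A := 97):
  Y = 56 − 31 = 25
  A = 97
  E = 39 − 4·97 = -349
  N = 56 + 3·97 = 347
  F = 11 − (-349) − 5·347 = -1375
Comparing — Policy A: F=-992, Policy B: F=-825, Policy C: F=-1375. Highest is -825 (Policy B).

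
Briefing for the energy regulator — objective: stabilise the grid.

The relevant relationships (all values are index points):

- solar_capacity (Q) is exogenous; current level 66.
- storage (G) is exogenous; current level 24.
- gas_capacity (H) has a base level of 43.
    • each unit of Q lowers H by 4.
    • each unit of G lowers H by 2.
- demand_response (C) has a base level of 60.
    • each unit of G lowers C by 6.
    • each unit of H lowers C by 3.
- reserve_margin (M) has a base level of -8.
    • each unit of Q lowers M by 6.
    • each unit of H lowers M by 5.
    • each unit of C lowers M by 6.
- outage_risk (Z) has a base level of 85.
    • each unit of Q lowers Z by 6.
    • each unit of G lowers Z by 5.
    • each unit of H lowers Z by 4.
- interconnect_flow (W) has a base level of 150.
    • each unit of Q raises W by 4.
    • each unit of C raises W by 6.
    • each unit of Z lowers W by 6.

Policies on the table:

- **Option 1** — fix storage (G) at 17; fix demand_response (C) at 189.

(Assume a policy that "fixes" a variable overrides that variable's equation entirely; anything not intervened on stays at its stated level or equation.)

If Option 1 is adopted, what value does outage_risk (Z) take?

Option 1 (G := 17, C := 189):
  Q = 66
  G = 17
  H = 43 − 4·66 − 2·17 = -255
  Z = 85 − 6·66 − 5·17 − 4·(-255) = 624

624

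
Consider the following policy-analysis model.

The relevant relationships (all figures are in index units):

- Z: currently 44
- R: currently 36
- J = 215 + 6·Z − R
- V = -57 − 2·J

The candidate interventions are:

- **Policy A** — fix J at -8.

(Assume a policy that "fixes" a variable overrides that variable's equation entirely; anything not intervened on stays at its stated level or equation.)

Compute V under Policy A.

Policy A (J := -8):
  Z = 44
  R = 36
  J = -8
  V = -57 − 2·(-8) = -41

-41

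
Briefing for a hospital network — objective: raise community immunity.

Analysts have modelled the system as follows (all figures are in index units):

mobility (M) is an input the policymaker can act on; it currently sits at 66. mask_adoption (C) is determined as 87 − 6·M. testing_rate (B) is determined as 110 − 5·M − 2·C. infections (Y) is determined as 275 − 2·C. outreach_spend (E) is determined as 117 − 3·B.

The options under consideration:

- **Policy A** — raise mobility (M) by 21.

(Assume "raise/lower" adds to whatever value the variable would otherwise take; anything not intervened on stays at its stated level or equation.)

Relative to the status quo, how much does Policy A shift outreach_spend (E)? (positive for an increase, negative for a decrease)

-441

Baseline:
  M = 66
  C = 87 − 6·66 = -309
  B = 110 − 5·66 − 2·(-309) = 398
  E = 117 − 3·398 = -1077
Policy A (M + 21):
  M = 66 + 21 = 87
  C = 87 − 6·87 = -435
  B = 110 − 5·87 − 2·(-435) = 545
  E = 117 − 3·545 = -1518
Change in E: -1518 − (-1077) = -441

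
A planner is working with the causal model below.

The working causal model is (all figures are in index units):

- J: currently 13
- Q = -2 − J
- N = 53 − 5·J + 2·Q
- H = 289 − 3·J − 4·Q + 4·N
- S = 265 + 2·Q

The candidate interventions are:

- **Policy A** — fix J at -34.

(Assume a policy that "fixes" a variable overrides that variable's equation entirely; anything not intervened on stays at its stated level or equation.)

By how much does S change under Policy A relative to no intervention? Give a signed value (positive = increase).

Baseline:
  J = 13
  Q = -2 − 13 = -15
  S = 265 + 2·(-15) = 235
Policy A (J := -34):
  J = -34
  Q = -2 − (-34) = 32
  S = 265 + 2·32 = 329
Change in S: 329 − 235 = 94

94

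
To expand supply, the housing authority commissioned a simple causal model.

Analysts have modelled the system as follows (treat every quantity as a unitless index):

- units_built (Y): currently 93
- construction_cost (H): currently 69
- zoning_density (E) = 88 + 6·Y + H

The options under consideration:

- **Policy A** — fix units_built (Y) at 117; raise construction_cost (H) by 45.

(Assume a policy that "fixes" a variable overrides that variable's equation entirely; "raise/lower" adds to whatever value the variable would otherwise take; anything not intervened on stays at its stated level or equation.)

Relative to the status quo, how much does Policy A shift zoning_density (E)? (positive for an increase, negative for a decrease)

189

Baseline:
  Y = 93
  H = 69
  E = 88 + 6·93 + 69 = 715
Policy A (Y := 117, H + 45):
  Y = 117
  H = 69 + 45 = 114
  E = 88 + 6·117 + 114 = 904
Change in E: 904 − 715 = 189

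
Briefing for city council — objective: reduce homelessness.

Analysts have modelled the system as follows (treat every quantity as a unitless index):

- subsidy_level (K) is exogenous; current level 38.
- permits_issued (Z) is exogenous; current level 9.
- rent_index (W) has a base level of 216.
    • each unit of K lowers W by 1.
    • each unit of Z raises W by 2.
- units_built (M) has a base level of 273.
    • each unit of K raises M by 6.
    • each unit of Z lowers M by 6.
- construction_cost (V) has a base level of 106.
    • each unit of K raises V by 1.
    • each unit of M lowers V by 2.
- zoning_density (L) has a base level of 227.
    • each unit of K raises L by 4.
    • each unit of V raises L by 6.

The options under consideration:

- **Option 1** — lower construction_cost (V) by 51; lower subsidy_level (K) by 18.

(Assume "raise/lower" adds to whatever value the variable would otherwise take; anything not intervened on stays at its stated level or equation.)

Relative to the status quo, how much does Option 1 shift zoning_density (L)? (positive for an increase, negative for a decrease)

810

Baseline:
  K = 38
  Z = 9
  M = 273 + 6·38 − 6·9 = 447
  V = 106 + 38 − 2·447 = -750
  L = 227 + 4·38 + 6·(-750) = -4121
Option 1 (V − 51, K − 18):
  K = 38 − 18 = 20
  Z = 9
  M = 273 + 6·20 − 6·9 = 339
  V = 106 + 20 − 2·339 (−51 from intervention) = -603
  L = 227 + 4·20 + 6·(-603) = -3311
Change in L: -3311 − (-4121) = 810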